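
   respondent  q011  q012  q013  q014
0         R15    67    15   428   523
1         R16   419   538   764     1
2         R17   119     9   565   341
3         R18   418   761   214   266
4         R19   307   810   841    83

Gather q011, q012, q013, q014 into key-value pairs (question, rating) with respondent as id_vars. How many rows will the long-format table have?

20

5 respondent values × 4 melted columns = 20 rows.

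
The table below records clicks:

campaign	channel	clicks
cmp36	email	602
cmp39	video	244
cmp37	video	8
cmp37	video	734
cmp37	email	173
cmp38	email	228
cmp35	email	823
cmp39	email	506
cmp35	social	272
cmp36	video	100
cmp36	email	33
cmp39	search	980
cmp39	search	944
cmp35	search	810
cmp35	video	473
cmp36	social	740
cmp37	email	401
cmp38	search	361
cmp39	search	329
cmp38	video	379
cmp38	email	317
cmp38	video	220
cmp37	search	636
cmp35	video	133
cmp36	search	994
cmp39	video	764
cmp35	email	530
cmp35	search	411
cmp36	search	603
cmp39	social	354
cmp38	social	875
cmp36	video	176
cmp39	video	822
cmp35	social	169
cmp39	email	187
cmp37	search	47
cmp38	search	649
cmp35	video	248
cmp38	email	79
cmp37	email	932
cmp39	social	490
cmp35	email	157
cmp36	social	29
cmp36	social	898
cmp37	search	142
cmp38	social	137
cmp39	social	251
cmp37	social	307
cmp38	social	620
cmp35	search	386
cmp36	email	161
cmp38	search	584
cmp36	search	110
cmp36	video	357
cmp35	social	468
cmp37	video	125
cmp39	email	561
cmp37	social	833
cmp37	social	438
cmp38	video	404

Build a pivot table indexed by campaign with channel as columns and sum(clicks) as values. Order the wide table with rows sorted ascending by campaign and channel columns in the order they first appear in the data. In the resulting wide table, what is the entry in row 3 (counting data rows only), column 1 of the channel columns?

1506

With rows sorted ascending by campaign, row 3 is campaign=cmp37. channel columns in first-appearance order: email, video, social, search; column 1 is email.
Long rows with campaign=cmp37, channel=email: 173 + 401 + 932 = 1506.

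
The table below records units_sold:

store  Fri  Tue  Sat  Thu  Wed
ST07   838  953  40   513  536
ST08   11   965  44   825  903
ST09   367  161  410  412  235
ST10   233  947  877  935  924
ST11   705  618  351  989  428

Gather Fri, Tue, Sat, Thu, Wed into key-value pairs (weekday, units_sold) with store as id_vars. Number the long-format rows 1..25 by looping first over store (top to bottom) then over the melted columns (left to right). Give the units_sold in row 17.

25 rows total (5 × 5). Row 17: index ⌊(17-1)/5⌋ = 3 into store → ST10; (17-1) mod 5 = 1 into the melted columns → Tue.
So row 17 is (ST10, Tue, 947); units_sold = 947.

947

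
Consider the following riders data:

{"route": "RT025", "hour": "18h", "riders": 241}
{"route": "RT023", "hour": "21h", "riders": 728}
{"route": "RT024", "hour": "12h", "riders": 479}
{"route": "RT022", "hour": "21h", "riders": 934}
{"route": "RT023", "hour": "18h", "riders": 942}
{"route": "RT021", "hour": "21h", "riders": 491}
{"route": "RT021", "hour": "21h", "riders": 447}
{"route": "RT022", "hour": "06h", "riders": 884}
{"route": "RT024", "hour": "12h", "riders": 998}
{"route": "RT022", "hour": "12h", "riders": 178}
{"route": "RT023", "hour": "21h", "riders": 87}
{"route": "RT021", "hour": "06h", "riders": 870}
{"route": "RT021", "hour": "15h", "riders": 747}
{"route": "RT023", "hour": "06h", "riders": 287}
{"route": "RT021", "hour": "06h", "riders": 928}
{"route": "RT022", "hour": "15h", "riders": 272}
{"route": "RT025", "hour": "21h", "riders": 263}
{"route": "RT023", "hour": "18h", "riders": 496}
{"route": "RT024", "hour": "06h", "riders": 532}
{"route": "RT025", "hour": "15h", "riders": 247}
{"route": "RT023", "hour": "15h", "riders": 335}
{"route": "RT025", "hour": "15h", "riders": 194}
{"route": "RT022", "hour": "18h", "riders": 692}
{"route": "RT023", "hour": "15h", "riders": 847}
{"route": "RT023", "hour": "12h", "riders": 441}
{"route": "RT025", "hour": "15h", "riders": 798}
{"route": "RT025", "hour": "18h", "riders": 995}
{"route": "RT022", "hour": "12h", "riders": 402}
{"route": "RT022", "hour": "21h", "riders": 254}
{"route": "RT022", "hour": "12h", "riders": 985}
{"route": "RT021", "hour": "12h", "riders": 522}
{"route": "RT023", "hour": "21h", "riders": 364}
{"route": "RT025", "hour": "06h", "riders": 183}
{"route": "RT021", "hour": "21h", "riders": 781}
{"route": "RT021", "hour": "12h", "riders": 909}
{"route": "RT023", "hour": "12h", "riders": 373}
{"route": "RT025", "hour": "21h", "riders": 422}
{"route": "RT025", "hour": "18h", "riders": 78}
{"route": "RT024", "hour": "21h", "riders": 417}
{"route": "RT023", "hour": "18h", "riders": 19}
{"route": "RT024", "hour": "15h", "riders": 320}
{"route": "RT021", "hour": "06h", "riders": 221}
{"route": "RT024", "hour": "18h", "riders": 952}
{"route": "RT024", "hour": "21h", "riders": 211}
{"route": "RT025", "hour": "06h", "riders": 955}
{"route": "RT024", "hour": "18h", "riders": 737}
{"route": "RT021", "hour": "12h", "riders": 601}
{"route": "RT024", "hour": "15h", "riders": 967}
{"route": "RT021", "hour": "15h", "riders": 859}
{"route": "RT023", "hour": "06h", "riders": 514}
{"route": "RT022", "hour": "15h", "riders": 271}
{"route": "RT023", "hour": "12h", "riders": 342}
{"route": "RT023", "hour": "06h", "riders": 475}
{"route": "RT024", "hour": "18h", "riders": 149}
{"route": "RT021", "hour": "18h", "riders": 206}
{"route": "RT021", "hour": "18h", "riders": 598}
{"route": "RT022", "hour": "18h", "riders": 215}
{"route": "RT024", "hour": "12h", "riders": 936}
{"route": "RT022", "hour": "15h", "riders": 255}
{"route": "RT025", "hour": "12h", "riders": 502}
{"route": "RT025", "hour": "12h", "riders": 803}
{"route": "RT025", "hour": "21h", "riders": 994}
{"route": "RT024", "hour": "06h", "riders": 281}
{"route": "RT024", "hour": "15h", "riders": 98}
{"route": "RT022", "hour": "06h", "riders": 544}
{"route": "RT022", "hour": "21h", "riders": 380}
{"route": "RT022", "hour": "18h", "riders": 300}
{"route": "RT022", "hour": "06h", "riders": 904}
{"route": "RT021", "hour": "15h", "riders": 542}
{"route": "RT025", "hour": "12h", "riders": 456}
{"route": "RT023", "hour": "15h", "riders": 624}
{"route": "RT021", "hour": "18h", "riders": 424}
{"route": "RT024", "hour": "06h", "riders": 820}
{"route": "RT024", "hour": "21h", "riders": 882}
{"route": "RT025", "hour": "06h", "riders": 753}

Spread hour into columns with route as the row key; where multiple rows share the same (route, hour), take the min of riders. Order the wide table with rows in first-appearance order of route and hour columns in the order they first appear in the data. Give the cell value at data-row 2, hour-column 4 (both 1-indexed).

287

With rows in first-appearance order of route, row 2 is route=RT023. hour columns in first-appearance order: 18h, 21h, 12h, 06h, 15h; column 4 is 06h.
Long rows with route=RT023, hour=06h: min(287, 514, 475) = 287.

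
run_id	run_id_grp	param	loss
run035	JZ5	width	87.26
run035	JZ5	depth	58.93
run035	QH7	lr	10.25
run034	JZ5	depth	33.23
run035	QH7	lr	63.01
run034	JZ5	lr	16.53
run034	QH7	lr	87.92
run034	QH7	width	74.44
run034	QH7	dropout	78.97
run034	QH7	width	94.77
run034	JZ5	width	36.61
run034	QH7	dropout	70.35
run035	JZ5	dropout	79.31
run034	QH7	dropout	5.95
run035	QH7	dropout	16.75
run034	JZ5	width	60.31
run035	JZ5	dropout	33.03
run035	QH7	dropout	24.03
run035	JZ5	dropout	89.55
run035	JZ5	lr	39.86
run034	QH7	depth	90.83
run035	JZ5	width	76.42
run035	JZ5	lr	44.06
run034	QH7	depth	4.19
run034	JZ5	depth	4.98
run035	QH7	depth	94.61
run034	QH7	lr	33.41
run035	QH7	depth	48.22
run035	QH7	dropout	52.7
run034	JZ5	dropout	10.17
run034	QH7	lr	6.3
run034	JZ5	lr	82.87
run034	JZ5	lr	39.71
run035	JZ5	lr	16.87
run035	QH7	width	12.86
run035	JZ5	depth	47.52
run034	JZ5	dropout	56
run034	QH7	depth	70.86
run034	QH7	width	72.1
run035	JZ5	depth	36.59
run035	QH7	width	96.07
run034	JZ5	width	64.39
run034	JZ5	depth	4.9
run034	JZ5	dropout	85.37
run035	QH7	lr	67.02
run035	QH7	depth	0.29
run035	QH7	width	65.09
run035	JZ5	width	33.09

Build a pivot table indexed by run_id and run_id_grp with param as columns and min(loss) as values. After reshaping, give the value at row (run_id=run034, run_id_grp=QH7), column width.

Rows with run_id=run034, run_id_grp=QH7 and param=width: loss values are 74.44, 94.77, 72.1.
min(74.44, 94.77, 72.1) = 72.1.

72.1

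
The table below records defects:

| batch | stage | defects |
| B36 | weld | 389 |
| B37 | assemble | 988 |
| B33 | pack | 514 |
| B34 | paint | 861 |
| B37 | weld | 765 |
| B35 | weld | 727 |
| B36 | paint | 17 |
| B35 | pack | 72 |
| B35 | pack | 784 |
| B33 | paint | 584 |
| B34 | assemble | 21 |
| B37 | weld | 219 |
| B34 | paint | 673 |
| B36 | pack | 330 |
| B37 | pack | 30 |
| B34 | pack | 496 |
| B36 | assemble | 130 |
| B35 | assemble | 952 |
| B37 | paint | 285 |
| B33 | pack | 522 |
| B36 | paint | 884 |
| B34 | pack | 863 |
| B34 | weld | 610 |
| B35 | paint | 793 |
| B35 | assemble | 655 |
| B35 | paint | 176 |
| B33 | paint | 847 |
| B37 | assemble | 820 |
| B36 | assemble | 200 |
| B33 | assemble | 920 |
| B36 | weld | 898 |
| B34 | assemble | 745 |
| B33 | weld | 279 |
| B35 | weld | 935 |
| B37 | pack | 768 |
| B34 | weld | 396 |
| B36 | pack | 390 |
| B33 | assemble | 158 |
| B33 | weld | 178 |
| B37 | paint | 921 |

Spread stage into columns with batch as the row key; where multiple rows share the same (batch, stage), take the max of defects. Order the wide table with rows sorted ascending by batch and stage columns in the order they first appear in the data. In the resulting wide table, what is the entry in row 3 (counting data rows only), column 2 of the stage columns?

952

With rows sorted ascending by batch, row 3 is batch=B35. stage columns in first-appearance order: weld, assemble, pack, paint; column 2 is assemble.
Long rows with batch=B35, stage=assemble: max(952, 655) = 952.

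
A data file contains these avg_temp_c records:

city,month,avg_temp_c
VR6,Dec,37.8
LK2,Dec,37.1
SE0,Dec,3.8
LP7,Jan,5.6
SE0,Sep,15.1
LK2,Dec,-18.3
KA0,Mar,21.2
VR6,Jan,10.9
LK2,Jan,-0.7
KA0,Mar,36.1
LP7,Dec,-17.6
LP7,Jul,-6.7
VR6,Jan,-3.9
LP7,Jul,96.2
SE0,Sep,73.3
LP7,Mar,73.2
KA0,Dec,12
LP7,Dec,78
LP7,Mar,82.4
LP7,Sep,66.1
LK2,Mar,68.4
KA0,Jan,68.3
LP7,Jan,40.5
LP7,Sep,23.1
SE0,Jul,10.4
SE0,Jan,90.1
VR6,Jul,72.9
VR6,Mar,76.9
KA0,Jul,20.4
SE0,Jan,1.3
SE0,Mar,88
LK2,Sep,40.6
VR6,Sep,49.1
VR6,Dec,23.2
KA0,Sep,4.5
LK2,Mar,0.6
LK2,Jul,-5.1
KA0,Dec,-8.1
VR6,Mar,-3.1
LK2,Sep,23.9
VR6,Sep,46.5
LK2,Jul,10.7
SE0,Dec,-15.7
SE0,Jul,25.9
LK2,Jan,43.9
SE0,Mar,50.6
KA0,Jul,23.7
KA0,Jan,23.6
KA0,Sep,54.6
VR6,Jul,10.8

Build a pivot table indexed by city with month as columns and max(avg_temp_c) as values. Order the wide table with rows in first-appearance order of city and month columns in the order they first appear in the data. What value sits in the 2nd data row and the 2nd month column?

43.9

With rows in first-appearance order of city, row 2 is city=LK2. month columns in first-appearance order: Dec, Jan, Sep, Mar, Jul; column 2 is Jan.
Long rows with city=LK2, month=Jan: max(-0.7, 43.9) = 43.9.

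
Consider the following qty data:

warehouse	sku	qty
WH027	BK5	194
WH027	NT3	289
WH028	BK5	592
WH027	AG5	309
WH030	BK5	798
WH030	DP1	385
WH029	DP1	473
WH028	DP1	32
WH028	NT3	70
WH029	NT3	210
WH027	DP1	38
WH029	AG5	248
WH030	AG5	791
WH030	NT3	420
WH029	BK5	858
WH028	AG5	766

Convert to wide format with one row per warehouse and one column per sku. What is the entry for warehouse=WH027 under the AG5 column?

309

Wide layout: rows indexed by warehouse, columns are the 4 distinct sku values (BK5, NT3, AG5, DP1).
Cell (warehouse=WH027, sku=AG5) draws from the long row where warehouse=WH027 and sku=AG5, which has qty=309.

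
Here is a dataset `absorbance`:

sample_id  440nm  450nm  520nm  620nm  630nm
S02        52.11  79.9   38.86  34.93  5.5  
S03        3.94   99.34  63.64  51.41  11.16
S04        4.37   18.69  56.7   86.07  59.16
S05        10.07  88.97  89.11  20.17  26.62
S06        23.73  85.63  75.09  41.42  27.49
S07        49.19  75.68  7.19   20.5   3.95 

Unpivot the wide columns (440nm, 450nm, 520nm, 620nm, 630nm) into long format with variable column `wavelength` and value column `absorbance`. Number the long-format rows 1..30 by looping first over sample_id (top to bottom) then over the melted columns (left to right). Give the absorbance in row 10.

30 rows total (6 × 5). Row 10: index ⌊(10-1)/5⌋ = 1 into sample_id → S03; (10-1) mod 5 = 4 into the melted columns → 630nm.
So row 10 is (S03, 630nm, 11.16); absorbance = 11.16.

11.16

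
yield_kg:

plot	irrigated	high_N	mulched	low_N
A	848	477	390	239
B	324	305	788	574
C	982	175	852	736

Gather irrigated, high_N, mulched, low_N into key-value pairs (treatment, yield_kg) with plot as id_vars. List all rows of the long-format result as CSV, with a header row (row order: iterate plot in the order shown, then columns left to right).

Each (plot, column) pair becomes one row: 3 × 4 = 12 rows.
For example, (A, irrigated) → yield_kg=848.

plot,treatment,yield_kg
A,irrigated,848
A,high_N,477
A,mulched,390
A,low_N,239
B,irrigated,324
B,high_N,305
B,mulched,788
B,low_N,574
C,irrigated,982
C,high_N,175
C,mulched,852
C,low_N,736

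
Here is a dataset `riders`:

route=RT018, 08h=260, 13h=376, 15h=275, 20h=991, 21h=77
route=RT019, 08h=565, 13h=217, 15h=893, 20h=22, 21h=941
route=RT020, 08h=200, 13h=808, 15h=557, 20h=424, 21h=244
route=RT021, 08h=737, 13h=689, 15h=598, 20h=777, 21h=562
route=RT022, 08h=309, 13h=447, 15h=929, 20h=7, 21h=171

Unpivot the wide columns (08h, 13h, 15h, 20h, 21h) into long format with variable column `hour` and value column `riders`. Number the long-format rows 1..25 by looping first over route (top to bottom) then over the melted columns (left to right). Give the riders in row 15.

244

25 rows total (5 × 5). Row 15: index ⌊(15-1)/5⌋ = 2 into route → RT020; (15-1) mod 5 = 4 into the melted columns → 21h.
So row 15 is (RT020, 21h, 244); riders = 244.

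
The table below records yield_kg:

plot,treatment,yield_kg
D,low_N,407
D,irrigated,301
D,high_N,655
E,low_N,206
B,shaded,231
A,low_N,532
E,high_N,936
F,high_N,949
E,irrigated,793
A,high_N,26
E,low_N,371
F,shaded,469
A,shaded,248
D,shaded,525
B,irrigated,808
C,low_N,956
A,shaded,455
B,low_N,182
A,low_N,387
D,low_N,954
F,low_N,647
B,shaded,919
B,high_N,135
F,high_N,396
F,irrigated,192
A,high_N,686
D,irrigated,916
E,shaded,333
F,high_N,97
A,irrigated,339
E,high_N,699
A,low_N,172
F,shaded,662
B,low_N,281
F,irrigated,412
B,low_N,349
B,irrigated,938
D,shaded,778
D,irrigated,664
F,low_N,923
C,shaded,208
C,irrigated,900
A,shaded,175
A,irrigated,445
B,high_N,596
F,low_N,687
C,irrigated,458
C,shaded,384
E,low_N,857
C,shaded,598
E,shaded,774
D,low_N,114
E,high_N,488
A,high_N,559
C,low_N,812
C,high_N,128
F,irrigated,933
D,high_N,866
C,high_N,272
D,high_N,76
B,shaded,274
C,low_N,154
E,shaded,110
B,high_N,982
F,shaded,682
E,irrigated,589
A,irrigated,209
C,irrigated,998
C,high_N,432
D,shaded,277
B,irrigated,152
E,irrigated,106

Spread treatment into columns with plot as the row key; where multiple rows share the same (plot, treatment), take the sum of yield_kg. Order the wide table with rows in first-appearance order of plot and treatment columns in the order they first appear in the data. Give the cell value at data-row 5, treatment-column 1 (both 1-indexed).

With rows in first-appearance order of plot, row 5 is plot=F. treatment columns in first-appearance order: low_N, irrigated, high_N, shaded; column 1 is low_N.
Long rows with plot=F, treatment=low_N: 647 + 923 + 687 = 2257.

2257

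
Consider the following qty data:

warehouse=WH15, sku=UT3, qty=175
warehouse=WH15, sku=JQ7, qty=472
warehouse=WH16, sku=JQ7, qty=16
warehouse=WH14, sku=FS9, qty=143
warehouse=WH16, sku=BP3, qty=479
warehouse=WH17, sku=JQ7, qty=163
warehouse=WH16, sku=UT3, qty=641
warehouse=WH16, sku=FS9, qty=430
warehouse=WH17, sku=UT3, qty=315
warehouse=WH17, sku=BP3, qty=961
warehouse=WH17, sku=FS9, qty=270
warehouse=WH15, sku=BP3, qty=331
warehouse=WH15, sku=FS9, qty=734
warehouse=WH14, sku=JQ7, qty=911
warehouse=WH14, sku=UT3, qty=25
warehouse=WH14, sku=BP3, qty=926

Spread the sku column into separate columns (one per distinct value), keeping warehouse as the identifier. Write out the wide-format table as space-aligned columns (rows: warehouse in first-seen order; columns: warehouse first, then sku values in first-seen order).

warehouse  UT3  JQ7  FS9  BP3
WH15       175  472  734  331
WH16       641  16   430  479
WH14       25   911  143  926
WH17       315  163  270  961

Columns: warehouse plus the 4 distinct sku values (UT3, JQ7, FS9, BP3).
For example, row WH15 column UT3 takes qty=175 from the long row (WH15, UT3).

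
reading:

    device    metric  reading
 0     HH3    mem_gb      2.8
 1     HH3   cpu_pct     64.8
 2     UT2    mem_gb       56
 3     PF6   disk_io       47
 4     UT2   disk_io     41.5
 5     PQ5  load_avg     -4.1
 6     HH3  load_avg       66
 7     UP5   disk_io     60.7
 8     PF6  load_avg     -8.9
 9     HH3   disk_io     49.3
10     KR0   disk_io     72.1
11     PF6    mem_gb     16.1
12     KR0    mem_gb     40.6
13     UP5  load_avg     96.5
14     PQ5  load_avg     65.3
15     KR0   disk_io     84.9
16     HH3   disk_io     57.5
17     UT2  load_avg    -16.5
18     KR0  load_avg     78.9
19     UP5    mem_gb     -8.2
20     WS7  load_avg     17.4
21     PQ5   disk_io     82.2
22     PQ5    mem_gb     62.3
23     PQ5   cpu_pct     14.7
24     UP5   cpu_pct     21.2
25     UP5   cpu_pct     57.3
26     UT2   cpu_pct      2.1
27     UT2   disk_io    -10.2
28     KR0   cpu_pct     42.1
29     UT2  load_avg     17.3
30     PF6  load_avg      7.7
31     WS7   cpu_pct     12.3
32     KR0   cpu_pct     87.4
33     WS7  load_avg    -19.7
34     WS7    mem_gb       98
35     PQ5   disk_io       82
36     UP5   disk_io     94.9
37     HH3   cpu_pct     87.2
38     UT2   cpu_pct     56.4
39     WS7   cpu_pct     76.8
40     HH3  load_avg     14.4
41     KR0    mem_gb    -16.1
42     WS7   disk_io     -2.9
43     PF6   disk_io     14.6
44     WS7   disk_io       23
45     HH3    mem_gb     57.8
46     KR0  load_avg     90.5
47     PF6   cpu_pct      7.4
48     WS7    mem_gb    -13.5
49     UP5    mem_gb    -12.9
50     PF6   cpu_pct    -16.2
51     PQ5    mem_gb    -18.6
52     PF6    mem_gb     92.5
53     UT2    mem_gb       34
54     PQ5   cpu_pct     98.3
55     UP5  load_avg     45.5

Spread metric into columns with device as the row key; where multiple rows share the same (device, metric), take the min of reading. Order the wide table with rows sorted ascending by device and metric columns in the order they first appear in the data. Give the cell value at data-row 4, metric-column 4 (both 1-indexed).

-4.1

With rows sorted ascending by device, row 4 is device=PQ5. metric columns in first-appearance order: mem_gb, cpu_pct, disk_io, load_avg; column 4 is load_avg.
Long rows with device=PQ5, metric=load_avg: min(-4.1, 65.3) = -4.1.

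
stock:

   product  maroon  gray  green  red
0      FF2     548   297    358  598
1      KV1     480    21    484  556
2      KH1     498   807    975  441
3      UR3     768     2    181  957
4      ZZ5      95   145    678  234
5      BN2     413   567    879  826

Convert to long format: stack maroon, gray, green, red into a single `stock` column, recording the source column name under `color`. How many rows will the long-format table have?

6 product values × 4 melted columns = 24 rows.

24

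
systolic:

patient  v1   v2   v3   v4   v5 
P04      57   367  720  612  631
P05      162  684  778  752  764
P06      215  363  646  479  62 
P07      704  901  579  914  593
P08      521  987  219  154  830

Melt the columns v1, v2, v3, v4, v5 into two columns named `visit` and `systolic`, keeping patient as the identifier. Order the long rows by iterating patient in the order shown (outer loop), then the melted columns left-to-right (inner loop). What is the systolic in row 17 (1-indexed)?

901

25 rows total (5 × 5). Row 17: index ⌊(17-1)/5⌋ = 3 into patient → P07; (17-1) mod 5 = 1 into the melted columns → v2.
So row 17 is (P07, v2, 901); systolic = 901.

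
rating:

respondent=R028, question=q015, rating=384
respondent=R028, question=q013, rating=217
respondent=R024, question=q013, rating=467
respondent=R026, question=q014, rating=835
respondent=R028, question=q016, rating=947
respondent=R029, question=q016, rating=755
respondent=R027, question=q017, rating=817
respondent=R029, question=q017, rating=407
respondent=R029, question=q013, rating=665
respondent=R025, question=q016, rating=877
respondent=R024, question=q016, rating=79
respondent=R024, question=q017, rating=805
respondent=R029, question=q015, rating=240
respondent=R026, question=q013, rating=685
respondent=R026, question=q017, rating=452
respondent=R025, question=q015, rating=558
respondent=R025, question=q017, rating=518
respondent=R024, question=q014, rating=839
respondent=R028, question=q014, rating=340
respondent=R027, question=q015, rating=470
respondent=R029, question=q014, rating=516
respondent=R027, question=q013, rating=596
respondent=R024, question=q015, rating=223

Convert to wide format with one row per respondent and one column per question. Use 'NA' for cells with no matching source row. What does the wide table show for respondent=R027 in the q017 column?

817

The long row with respondent=R027, question=q017 has rating=817.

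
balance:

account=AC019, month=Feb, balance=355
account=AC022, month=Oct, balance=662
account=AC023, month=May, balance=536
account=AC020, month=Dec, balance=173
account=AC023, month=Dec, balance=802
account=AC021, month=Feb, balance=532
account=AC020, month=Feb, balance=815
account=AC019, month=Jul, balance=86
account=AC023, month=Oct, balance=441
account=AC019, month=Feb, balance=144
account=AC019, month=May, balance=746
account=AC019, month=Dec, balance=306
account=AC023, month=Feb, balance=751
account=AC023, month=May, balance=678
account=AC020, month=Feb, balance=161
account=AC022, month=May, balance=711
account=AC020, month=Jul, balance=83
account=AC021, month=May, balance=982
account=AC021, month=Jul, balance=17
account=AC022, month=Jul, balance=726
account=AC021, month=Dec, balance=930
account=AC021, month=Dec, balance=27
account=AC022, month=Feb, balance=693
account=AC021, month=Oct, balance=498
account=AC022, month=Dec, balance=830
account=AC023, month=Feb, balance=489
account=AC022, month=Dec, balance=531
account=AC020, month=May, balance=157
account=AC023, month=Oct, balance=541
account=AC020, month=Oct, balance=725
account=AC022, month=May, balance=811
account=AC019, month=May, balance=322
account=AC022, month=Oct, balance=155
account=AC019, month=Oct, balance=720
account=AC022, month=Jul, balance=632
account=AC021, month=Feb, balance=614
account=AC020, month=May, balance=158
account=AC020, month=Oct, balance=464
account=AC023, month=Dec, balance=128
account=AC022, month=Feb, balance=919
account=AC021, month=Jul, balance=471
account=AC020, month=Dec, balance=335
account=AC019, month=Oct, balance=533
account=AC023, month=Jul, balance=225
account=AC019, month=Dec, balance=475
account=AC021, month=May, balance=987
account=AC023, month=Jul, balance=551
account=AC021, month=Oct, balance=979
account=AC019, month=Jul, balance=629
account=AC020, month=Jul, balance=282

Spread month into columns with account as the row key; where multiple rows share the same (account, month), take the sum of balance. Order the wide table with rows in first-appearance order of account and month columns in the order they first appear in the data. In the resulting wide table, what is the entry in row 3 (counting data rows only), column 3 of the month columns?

With rows in first-appearance order of account, row 3 is account=AC023. month columns in first-appearance order: Feb, Oct, May, Dec, Jul; column 3 is May.
Long rows with account=AC023, month=May: 536 + 678 = 1214.

1214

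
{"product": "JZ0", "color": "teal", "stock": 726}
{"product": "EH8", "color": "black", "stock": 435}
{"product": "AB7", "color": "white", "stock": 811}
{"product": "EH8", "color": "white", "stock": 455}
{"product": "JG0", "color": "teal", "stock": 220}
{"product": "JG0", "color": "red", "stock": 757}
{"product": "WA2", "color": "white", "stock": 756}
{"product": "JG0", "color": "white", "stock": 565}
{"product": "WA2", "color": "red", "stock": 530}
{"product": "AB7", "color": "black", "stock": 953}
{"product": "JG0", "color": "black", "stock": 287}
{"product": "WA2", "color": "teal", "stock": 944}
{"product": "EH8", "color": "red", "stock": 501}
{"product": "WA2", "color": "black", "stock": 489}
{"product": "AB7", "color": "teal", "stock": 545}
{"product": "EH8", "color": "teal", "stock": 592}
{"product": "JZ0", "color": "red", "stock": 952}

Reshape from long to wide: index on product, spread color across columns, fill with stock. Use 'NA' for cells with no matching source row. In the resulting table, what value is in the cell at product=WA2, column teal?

944

The long row with product=WA2, color=teal has stock=944.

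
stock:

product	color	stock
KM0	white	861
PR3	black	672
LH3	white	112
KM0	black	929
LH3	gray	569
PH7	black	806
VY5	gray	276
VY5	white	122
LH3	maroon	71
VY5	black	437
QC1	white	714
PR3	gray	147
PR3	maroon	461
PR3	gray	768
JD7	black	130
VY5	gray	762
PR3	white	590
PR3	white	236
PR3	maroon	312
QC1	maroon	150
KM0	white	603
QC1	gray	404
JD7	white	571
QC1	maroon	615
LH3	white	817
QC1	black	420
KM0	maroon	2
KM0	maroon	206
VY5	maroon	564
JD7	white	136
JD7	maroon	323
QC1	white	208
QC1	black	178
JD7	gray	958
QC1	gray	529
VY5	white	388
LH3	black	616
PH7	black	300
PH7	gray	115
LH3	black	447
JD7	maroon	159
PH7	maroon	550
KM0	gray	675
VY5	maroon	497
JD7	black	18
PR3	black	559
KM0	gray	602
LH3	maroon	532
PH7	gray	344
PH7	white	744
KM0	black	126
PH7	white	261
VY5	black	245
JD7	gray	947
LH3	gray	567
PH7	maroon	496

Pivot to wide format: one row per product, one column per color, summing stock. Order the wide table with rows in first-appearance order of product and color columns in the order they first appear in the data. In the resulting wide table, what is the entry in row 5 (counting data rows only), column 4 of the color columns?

1061

With rows in first-appearance order of product, row 5 is product=VY5. color columns in first-appearance order: white, black, gray, maroon; column 4 is maroon.
Long rows with product=VY5, color=maroon: 564 + 497 = 1061.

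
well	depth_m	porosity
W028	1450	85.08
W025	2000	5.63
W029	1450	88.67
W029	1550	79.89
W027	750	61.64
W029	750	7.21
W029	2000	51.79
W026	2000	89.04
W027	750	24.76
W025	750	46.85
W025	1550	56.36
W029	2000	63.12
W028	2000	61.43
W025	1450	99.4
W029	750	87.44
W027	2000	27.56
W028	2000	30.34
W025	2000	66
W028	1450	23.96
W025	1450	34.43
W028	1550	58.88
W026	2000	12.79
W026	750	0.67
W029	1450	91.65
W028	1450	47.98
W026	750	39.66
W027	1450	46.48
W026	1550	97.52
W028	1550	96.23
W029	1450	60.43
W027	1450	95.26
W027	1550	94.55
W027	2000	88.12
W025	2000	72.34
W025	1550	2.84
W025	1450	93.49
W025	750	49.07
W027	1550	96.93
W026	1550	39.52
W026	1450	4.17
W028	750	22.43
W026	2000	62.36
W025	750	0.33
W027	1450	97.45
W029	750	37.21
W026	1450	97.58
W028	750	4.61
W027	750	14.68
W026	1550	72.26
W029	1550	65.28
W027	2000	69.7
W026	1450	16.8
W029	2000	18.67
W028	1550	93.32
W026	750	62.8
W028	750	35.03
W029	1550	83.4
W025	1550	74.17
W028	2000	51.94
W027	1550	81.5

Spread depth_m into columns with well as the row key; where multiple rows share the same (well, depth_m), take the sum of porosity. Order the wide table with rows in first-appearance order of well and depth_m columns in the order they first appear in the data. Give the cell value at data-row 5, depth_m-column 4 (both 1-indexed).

103.13

With rows in first-appearance order of well, row 5 is well=W026. depth_m columns in first-appearance order: 1450, 2000, 1550, 750; column 4 is 750.
Long rows with well=W026, depth_m=750: 0.67 + 39.66 + 62.8 = 103.13.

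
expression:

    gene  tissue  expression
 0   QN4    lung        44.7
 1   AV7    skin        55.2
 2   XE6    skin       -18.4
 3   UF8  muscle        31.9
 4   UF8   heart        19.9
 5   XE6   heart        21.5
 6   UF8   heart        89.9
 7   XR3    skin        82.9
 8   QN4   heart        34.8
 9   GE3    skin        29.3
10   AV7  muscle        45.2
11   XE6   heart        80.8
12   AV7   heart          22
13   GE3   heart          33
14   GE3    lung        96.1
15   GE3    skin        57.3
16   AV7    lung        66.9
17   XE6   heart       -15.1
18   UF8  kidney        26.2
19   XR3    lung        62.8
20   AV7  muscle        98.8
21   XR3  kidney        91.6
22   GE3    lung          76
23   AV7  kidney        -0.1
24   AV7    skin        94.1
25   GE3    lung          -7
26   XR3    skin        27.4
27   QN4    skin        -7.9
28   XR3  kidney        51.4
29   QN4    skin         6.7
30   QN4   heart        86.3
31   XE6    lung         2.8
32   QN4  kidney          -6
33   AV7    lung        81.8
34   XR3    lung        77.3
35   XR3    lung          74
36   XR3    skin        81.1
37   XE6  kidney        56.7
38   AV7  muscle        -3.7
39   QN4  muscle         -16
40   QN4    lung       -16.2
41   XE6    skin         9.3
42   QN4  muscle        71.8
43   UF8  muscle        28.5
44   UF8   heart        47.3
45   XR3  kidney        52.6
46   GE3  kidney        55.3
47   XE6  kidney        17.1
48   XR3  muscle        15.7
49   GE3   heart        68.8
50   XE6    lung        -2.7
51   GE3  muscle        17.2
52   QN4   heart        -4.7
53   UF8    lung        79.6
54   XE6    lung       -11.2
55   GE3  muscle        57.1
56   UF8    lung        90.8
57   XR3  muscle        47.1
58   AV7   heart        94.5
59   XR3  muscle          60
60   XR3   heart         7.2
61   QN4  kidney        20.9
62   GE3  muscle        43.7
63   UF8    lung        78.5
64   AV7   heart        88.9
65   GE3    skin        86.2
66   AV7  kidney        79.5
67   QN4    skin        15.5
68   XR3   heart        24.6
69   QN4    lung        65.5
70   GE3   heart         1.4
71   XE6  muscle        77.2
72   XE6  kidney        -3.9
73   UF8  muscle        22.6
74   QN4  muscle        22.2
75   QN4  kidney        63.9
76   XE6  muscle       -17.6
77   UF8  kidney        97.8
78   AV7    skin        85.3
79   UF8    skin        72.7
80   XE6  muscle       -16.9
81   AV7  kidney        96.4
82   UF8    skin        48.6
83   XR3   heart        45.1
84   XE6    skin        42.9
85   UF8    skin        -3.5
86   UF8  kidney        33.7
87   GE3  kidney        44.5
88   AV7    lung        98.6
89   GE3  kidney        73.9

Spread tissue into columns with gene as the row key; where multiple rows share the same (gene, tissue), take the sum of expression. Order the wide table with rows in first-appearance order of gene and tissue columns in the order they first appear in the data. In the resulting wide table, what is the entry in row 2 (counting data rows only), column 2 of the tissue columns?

With rows in first-appearance order of gene, row 2 is gene=AV7. tissue columns in first-appearance order: lung, skin, muscle, heart, kidney; column 2 is skin.
Long rows with gene=AV7, tissue=skin: 55.2 + 94.1 + 85.3 = 234.6.

234.6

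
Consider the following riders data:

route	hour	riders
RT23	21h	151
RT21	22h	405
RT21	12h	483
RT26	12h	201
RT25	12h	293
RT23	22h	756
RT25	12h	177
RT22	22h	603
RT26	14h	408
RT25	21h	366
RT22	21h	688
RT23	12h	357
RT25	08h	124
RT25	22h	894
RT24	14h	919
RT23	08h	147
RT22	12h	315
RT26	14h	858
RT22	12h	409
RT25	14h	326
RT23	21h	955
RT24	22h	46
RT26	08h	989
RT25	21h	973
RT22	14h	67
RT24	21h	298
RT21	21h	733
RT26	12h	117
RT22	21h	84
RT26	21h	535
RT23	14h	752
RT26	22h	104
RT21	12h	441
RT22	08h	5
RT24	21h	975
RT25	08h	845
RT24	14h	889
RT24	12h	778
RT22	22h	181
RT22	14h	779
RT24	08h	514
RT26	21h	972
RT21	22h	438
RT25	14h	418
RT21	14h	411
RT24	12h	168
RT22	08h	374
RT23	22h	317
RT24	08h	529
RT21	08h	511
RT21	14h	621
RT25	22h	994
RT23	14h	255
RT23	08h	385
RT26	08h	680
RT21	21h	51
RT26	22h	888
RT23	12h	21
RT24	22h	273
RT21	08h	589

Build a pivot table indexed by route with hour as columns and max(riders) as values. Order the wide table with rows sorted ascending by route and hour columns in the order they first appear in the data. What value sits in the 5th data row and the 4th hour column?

With rows sorted ascending by route, row 5 is route=RT25. hour columns in first-appearance order: 21h, 22h, 12h, 14h, 08h; column 4 is 14h.
Long rows with route=RT25, hour=14h: max(326, 418) = 418.

418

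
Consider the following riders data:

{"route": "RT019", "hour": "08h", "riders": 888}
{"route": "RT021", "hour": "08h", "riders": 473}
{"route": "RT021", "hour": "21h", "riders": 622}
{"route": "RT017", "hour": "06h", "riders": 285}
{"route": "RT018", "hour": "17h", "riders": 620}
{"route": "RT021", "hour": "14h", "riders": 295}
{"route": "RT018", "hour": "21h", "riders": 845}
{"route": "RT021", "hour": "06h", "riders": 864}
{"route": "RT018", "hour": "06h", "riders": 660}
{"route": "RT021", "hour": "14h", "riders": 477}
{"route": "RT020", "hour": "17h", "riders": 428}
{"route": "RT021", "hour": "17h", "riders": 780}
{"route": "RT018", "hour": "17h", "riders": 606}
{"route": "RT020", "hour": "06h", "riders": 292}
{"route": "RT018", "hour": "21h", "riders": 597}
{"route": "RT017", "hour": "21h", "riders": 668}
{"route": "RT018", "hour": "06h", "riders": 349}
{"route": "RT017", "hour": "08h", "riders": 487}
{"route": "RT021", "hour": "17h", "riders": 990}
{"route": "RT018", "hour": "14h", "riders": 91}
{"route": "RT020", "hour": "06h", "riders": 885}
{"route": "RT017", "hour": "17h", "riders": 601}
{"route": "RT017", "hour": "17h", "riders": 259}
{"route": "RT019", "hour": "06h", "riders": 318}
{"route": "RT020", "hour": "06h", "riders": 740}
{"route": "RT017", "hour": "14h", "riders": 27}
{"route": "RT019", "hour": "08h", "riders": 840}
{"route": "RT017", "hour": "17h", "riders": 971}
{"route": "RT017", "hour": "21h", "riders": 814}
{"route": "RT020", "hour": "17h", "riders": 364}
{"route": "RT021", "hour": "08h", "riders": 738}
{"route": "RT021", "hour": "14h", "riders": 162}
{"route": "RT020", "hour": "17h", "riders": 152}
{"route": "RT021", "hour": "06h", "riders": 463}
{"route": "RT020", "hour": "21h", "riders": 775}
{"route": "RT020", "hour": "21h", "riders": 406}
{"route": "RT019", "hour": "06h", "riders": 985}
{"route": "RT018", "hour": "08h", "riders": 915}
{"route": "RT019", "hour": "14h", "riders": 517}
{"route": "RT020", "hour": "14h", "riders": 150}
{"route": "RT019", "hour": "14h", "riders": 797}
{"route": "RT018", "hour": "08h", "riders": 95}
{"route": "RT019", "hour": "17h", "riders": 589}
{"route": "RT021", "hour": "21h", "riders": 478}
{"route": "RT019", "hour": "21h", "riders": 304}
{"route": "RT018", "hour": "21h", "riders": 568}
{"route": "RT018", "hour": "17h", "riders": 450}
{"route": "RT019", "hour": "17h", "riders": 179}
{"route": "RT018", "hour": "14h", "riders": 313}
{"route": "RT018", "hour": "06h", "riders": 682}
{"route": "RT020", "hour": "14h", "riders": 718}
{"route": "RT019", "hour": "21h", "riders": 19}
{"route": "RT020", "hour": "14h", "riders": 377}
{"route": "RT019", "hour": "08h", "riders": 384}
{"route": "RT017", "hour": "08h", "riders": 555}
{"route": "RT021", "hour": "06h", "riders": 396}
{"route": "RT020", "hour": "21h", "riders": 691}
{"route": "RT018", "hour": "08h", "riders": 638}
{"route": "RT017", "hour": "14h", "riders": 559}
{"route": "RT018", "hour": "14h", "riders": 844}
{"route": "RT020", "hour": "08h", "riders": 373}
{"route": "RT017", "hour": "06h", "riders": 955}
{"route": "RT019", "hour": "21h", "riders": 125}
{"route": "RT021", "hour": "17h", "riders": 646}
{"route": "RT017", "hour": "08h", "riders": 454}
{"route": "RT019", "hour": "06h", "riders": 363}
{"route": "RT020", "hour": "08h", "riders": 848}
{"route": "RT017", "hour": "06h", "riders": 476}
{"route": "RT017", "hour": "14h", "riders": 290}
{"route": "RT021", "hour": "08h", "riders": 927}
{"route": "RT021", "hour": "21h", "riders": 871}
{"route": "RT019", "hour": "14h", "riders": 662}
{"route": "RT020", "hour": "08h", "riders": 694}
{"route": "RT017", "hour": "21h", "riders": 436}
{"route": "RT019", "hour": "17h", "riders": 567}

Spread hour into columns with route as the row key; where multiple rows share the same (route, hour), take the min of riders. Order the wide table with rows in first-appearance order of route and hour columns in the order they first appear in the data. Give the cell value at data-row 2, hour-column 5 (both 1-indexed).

162

With rows in first-appearance order of route, row 2 is route=RT021. hour columns in first-appearance order: 08h, 21h, 06h, 17h, 14h; column 5 is 14h.
Long rows with route=RT021, hour=14h: min(295, 477, 162) = 162.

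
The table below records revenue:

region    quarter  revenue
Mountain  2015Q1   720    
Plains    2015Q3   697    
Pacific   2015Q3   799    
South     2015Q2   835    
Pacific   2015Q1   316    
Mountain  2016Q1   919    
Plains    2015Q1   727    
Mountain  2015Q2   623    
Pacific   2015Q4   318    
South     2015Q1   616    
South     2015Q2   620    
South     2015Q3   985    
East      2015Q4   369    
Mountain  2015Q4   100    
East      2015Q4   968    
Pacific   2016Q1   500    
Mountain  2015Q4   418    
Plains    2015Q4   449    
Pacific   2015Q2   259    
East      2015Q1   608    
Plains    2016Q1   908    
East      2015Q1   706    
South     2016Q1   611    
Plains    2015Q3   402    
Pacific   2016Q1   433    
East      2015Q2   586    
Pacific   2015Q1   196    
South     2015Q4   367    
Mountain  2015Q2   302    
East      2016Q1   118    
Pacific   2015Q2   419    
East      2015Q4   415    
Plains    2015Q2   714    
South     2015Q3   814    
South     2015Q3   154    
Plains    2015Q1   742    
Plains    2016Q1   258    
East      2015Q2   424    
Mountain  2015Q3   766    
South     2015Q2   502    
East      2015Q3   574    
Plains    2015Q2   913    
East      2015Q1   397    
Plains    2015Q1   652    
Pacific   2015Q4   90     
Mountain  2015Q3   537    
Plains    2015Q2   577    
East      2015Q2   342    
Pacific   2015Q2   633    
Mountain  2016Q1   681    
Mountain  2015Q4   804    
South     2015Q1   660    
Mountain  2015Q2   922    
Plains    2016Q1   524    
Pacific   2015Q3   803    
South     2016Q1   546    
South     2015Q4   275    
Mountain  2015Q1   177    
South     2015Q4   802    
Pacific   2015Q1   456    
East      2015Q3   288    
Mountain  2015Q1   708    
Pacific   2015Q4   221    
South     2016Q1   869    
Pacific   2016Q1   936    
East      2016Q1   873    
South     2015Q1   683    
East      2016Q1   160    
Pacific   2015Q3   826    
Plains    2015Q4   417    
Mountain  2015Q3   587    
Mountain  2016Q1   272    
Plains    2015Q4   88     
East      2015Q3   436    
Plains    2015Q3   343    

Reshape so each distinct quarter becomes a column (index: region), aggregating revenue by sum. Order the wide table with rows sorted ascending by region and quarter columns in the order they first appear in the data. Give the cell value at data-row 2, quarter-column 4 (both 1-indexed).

With rows sorted ascending by region, row 2 is region=Mountain. quarter columns in first-appearance order: 2015Q1, 2015Q3, 2015Q2, 2016Q1, 2015Q4; column 4 is 2016Q1.
Long rows with region=Mountain, quarter=2016Q1: 919 + 681 + 272 = 1872.

1872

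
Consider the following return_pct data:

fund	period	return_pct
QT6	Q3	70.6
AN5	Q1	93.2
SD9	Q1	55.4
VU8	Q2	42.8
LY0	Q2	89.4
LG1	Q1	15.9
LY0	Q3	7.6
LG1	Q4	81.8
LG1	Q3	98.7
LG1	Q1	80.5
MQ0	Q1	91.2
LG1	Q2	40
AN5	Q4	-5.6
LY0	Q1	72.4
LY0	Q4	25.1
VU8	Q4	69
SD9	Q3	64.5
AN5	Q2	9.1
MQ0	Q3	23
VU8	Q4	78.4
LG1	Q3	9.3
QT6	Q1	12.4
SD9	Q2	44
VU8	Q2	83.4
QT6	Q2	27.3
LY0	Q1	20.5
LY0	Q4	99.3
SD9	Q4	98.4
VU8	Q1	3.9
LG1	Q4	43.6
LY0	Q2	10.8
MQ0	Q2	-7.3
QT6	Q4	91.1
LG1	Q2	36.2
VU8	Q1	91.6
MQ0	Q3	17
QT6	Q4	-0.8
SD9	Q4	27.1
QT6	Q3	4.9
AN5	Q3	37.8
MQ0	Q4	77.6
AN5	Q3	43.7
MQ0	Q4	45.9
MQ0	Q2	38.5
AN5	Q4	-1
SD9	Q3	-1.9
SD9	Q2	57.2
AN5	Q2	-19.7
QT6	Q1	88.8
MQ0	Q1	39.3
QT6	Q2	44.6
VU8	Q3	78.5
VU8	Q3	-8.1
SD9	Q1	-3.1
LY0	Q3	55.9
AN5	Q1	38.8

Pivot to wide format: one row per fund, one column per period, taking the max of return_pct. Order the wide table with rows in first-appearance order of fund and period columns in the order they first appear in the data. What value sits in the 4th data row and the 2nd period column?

91.6

With rows in first-appearance order of fund, row 4 is fund=VU8. period columns in first-appearance order: Q3, Q1, Q2, Q4; column 2 is Q1.
Long rows with fund=VU8, period=Q1: max(3.9, 91.6) = 91.6.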